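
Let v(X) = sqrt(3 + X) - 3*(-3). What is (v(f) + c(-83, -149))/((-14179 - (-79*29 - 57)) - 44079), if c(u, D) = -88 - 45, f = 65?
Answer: 62/27955 - sqrt(17)/27955 ≈ 0.0020704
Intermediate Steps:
c(u, D) = -133
v(X) = 9 + sqrt(3 + X) (v(X) = sqrt(3 + X) + 9 = 9 + sqrt(3 + X))
(v(f) + c(-83, -149))/((-14179 - (-79*29 - 57)) - 44079) = ((9 + sqrt(3 + 65)) - 133)/((-14179 - (-79*29 - 57)) - 44079) = ((9 + sqrt(68)) - 133)/((-14179 - (-2291 - 57)) - 44079) = ((9 + 2*sqrt(17)) - 133)/((-14179 - 1*(-2348)) - 44079) = (-124 + 2*sqrt(17))/((-14179 + 2348) - 44079) = (-124 + 2*sqrt(17))/(-11831 - 44079) = (-124 + 2*sqrt(17))/(-55910) = (-124 + 2*sqrt(17))*(-1/55910) = 62/27955 - sqrt(17)/27955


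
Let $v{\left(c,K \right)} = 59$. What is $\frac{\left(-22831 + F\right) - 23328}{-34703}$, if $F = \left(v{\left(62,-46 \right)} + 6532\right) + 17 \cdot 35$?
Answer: $\frac{38973}{34703} \approx 1.123$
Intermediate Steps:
$F = 7186$ ($F = \left(59 + 6532\right) + 17 \cdot 35 = 6591 + 595 = 7186$)
$\frac{\left(-22831 + F\right) - 23328}{-34703} = \frac{\left(-22831 + 7186\right) - 23328}{-34703} = \left(-15645 - 23328\right) \left(- \frac{1}{34703}\right) = \left(-38973\right) \left(- \frac{1}{34703}\right) = \frac{38973}{34703}$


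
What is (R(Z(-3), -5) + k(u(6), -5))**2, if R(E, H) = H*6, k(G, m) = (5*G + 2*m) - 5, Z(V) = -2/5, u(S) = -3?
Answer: 3600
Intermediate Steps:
Z(V) = -2/5 (Z(V) = -2*1/5 = -2/5)
k(G, m) = -5 + 2*m + 5*G (k(G, m) = (2*m + 5*G) - 5 = -5 + 2*m + 5*G)
R(E, H) = 6*H
(R(Z(-3), -5) + k(u(6), -5))**2 = (6*(-5) + (-5 + 2*(-5) + 5*(-3)))**2 = (-30 + (-5 - 10 - 15))**2 = (-30 - 30)**2 = (-60)**2 = 3600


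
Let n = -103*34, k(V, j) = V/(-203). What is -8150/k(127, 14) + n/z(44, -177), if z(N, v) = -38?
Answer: 31656927/2413 ≈ 13119.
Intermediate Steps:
k(V, j) = -V/203 (k(V, j) = V*(-1/203) = -V/203)
n = -3502
-8150/k(127, 14) + n/z(44, -177) = -8150/((-1/203*127)) - 3502/(-38) = -8150/(-127/203) - 3502*(-1/38) = -8150*(-203/127) + 1751/19 = 1654450/127 + 1751/19 = 31656927/2413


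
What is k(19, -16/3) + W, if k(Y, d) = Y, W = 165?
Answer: 184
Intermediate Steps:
k(19, -16/3) + W = 19 + 165 = 184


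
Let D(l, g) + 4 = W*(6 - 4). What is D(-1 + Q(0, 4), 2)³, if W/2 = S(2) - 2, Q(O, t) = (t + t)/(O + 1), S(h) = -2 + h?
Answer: -1728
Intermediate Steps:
Q(O, t) = 2*t/(1 + O) (Q(O, t) = (2*t)/(1 + O) = 2*t/(1 + O))
W = -4 (W = 2*((-2 + 2) - 2) = 2*(0 - 2) = 2*(-2) = -4)
D(l, g) = -12 (D(l, g) = -4 - 4*(6 - 4) = -4 - 4*2 = -4 - 8 = -12)
D(-1 + Q(0, 4), 2)³ = (-12)³ = -1728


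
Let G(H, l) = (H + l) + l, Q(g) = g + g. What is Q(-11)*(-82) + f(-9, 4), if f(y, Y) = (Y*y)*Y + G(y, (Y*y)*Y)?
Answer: 1363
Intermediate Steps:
Q(g) = 2*g
G(H, l) = H + 2*l
f(y, Y) = y + 3*y*Y² (f(y, Y) = (Y*y)*Y + (y + 2*((Y*y)*Y)) = y*Y² + (y + 2*(y*Y²)) = y*Y² + (y + 2*y*Y²) = y + 3*y*Y²)
Q(-11)*(-82) + f(-9, 4) = (2*(-11))*(-82) - 9*(1 + 3*4²) = -22*(-82) - 9*(1 + 3*16) = 1804 - 9*(1 + 48) = 1804 - 9*49 = 1804 - 441 = 1363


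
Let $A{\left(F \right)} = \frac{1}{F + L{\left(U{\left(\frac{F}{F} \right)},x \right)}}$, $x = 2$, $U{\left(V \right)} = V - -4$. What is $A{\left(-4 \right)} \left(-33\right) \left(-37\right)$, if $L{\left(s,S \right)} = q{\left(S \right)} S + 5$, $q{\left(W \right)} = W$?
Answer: $\frac{1221}{5} \approx 244.2$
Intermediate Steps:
$U{\left(V \right)} = 4 + V$ ($U{\left(V \right)} = V + 4 = 4 + V$)
$L{\left(s,S \right)} = 5 + S^{2}$ ($L{\left(s,S \right)} = S S + 5 = S^{2} + 5 = 5 + S^{2}$)
$A{\left(F \right)} = \frac{1}{9 + F}$ ($A{\left(F \right)} = \frac{1}{F + \left(5 + 2^{2}\right)} = \frac{1}{F + \left(5 + 4\right)} = \frac{1}{F + 9} = \frac{1}{9 + F}$)
$A{\left(-4 \right)} \left(-33\right) \left(-37\right) = \frac{1}{9 - 4} \left(-33\right) \left(-37\right) = \frac{1}{5} \left(-33\right) \left(-37\right) = \left(- \frac{33}{5}\right) \left(-37\right) = \frac{1221}{5}$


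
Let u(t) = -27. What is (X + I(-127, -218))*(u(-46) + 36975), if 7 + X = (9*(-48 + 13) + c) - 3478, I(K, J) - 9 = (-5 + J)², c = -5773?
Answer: 1484016420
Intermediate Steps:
I(K, J) = 9 + (-5 + J)²
X = -9573 (X = -7 + ((9*(-48 + 13) - 5773) - 3478) = -7 + ((9*(-35) - 5773) - 3478) = -7 + ((-315 - 5773) - 3478) = -7 + (-6088 - 3478) = -7 - 9566 = -9573)
(X + I(-127, -218))*(u(-46) + 36975) = (-9573 + (9 + (-5 - 218)²))*(-27 + 36975) = (-9573 + (9 + (-223)²))*36948 = (-9573 + (9 + 49729))*36948 = (-9573 + 49738)*36948 = 40165*36948 = 1484016420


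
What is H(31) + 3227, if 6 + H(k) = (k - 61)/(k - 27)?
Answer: 6427/2 ≈ 3213.5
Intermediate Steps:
H(k) = -6 + (-61 + k)/(-27 + k) (H(k) = -6 + (k - 61)/(k - 27) = -6 + (-61 + k)/(-27 + k))
H(31) + 3227 = (101 - 5*31)/(-27 + 31) + 3227 = (101 - 155)/4 + 3227 = (¼)*(-54) + 3227 = -27/2 + 3227 = 6427/2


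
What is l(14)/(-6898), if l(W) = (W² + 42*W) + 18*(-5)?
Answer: -347/3449 ≈ -0.10061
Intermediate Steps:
l(W) = -90 + W² + 42*W (l(W) = (W² + 42*W) - 90 = -90 + W² + 42*W)
l(14)/(-6898) = (-90 + 14² + 42*14)/(-6898) = (-90 + 196 + 588)*(-1/6898) = 694*(-1/6898) = -347/3449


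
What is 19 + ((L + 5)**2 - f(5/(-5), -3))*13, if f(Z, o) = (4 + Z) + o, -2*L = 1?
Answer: 1129/4 ≈ 282.25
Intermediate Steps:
L = -1/2 (L = -1/2*1 = -1/2 ≈ -0.50000)
f(Z, o) = 4 + Z + o
19 + ((L + 5)**2 - f(5/(-5), -3))*13 = 19 + ((-1/2 + 5)**2 - (4 + 5/(-5) - 3))*13 = 19 + ((9/2)**2 - (4 + 5*(-1/5) - 3))*13 = 19 + (81/4 - (4 - 1 - 3))*13 = 19 + (81/4 - 1*0)*13 = 19 + (81/4 + 0)*13 = 19 + (81/4)*13 = 19 + 1053/4 = 1129/4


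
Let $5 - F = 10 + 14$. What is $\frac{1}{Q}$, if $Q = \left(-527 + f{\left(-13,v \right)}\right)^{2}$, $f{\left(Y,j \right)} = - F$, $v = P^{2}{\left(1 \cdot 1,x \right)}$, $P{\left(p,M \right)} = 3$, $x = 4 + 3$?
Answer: $\frac{1}{258064} \approx 3.875 \cdot 10^{-6}$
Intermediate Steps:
$F = -19$ ($F = 5 - \left(10 + 14\right) = 5 - 24 = -19$)
$x = 7$
$v = 9$ ($v = 3^{2} = 9$)
$f{\left(Y,j \right)} = 19$ ($f{\left(Y,j \right)} = \left(-1\right) \left(-19\right) = 19$)
$Q = 258064$ ($Q = \left(-527 + 19\right)^{2} = \left(-508\right)^{2} = 258064$)
$\frac{1}{Q} = \frac{1}{258064}$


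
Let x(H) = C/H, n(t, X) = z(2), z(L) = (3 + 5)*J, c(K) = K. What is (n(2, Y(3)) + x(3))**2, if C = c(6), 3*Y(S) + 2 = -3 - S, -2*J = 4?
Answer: 196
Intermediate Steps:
J = -2 (J = -1/2*4 = -2)
Y(S) = -5/3 - S/3 (Y(S) = -2/3 + (-3 - S)/3 = -2/3 + (-1 - S/3) = -5/3 - S/3)
z(L) = -16 (z(L) = (3 + 5)*(-2) = 8*(-2) = -16)
n(t, X) = -16
C = 6
x(H) = 6/H
(n(2, Y(3)) + x(3))**2 = (-16 + 6/3)**2 = (-16 + 6*(1/3))**2 = (-16 + 2)**2 = (-14)**2 = 196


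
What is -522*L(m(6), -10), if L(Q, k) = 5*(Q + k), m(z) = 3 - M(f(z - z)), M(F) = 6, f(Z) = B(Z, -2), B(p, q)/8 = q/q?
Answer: 33930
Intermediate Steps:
B(p, q) = 8 (B(p, q) = 8*(q/q) = 8*1 = 8)
f(Z) = 8
m(z) = -3 (m(z) = 3 - 1*6 = 3 - 6 = -3)
L(Q, k) = 5*Q + 5*k
-522*L(m(6), -10) = -522*(5*(-3) + 5*(-10)) = -522*(-15 - 50) = -522*(-65) = 33930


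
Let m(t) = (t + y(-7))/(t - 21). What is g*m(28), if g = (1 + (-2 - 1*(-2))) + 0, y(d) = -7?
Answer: 3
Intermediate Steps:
m(t) = (-7 + t)/(-21 + t) (m(t) = (t - 7)/(t - 21) = (-7 + t)/(-21 + t))
g = 1 (g = (1 + (-2 + 2)) + 0 = (1 + 0) + 0 = 1 + 0 = 1)
g*m(28) = 1*((-7 + 28)/(-21 + 28)) = 1*(21/7) = 1*((⅐)*21) = 1*3 = 3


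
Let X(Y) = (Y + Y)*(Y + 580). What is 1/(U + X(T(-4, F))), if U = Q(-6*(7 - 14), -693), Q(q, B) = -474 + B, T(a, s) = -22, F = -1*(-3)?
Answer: -1/25719 ≈ -3.8882e-5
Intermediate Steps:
F = 3
X(Y) = 2*Y*(580 + Y) (X(Y) = (2*Y)*(580 + Y) = 2*Y*(580 + Y))
U = -1167 (U = -474 - 693 = -1167)
1/(U + X(T(-4, F))) = 1/(-1167 + 2*(-22)*(580 - 22)) = 1/(-1167 + 2*(-22)*558) = 1/(-1167 - 24552) = 1/(-25719) = -1/25719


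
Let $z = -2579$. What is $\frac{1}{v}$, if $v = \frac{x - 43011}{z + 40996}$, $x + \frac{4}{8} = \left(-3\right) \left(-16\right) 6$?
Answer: $- \frac{76834}{85447} \approx -0.8992$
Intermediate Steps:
$x = \frac{575}{2}$ ($x = - \frac{1}{2} + \left(-3\right) \left(-16\right) 6 = - \frac{1}{2} + 48 \cdot 6 = - \frac{1}{2} + 288 = \frac{575}{2} \approx 287.5$)
$v = - \frac{85447}{76834}$ ($v = \frac{\frac{575}{2} - 43011}{-2579 + 40996} = - \frac{85447}{2 \cdot 38417} = \left(- \frac{85447}{2}\right) \frac{1}{38417} = - \frac{85447}{76834} \approx -1.1121$)
$\frac{1}{v} = \frac{1}{- \frac{85447}{76834}} = - \frac{76834}{85447}$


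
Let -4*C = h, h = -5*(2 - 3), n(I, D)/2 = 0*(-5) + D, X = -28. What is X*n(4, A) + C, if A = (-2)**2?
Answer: -901/4 ≈ -225.25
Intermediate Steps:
A = 4
n(I, D) = 2*D (n(I, D) = 2*(0*(-5) + D) = 2*(0 + D) = 2*D)
h = 5 (h = -5*(-1) = 5)
C = -5/4 (C = -1/4*5 = -5/4 ≈ -1.2500)
X*n(4, A) + C = -56*4 - 5/4 = -28*8 - 5/4 = -224 - 5/4 = -901/4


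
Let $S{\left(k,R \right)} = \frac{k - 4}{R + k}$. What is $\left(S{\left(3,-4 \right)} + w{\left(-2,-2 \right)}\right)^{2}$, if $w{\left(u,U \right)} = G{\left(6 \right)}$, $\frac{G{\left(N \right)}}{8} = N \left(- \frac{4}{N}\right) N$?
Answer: $36481$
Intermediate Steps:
$S{\left(k,R \right)} = \frac{-4 + k}{R + k}$
$G{\left(N \right)} = - 32 N$ ($G{\left(N \right)} = 8 N \left(- \frac{4}{N}\right) N = 8 \left(- 4 N\right) = - 32 N$)
$w{\left(u,U \right)} = -192$ ($w{\left(u,U \right)} = \left(-32\right) 6 = -192$)
$\left(S{\left(3,-4 \right)} + w{\left(-2,-2 \right)}\right)^{2} = \left(\frac{-4 + 3}{-4 + 3} - 192\right)^{2} = \left(\frac{1}{-1} \left(-1\right) - 192\right)^{2} = \left(\left(-1\right) \left(-1\right) - 192\right)^{2} = \left(1 - 192\right)^{2} = \left(-191\right)^{2} = 36481$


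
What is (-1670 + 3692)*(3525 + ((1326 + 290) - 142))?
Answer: 10107978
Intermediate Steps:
(-1670 + 3692)*(3525 + ((1326 + 290) - 142)) = 2022*(3525 + (1616 - 142)) = 2022*(3525 + 1474) = 2022*4999 = 10107978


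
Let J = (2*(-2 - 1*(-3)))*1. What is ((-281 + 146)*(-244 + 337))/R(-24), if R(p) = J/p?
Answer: 150660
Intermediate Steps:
J = 2 (J = (2*(-2 + 3))*1 = (2*1)*1 = 2*1 = 2)
R(p) = 2/p
((-281 + 146)*(-244 + 337))/R(-24) = ((-281 + 146)*(-244 + 337))/((2/(-24))) = (-135*93)/((2*(-1/24))) = -12555/(-1/12) = -12555*(-12) = 150660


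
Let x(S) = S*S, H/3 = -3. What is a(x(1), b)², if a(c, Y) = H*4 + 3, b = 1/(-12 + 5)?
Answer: 1089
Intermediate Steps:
H = -9 (H = 3*(-3) = -9)
b = -⅐ (b = 1/(-7) = -⅐ ≈ -0.14286)
x(S) = S²
a(c, Y) = -33 (a(c, Y) = -9*4 + 3 = -36 + 3 = -33)
a(x(1), b)² = (-33)² = 1089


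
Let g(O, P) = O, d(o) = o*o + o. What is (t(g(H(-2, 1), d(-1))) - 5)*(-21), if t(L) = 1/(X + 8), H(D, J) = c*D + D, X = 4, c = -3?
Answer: 413/4 ≈ 103.25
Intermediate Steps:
H(D, J) = -2*D (H(D, J) = -3*D + D = -2*D)
d(o) = o + o² (d(o) = o² + o = o + o²)
t(L) = 1/12 (t(L) = 1/(4 + 8) = 1/12)
(t(g(H(-2, 1), d(-1))) - 5)*(-21) = (1/12 - 5)*(-21) = -59/12*(-21) = 413/4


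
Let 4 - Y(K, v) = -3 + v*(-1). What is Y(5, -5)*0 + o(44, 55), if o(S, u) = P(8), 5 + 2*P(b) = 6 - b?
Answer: -7/2 ≈ -3.5000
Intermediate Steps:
Y(K, v) = 7 + v (Y(K, v) = 4 - (-3 + v*(-1)) = 4 - (-3 - v) = 4 + (3 + v) = 7 + v)
P(b) = ½ - b/2 (P(b) = -5/2 + (6 - b)/2 = -5/2 + (3 - b/2) = ½ - b/2)
o(S, u) = -7/2 (o(S, u) = ½ - ½*8 = ½ - 4 = -7/2)
Y(5, -5)*0 + o(44, 55) = (7 - 5)*0 - 7/2 = 2*0 - 7/2 = 0 - 7/2 = -7/2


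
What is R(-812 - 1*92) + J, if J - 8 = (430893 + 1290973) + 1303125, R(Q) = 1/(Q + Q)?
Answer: 5469198191/1808 ≈ 3.0250e+6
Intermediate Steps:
R(Q) = 1/(2*Q)
J = 3024999 (J = 8 + ((430893 + 1290973) + 1303125) = 8 + (1721866 + 1303125) = 8 + 3024991 = 3024999)
R(-812 - 1*92) + J = 1/(2*(-812 - 1*92)) + 3024999 = 1/(2*(-812 - 92)) + 3024999 = (1/2)/(-904) + 3024999 = (1/2)*(-1/904) + 3024999 = -1/1808 + 3024999 = 5469198191/1808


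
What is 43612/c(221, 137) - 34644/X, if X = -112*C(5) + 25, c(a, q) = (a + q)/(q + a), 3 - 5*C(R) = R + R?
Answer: 13156696/303 ≈ 43421.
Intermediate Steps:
C(R) = ⅗ - 2*R/5 (C(R) = ⅗ - (R + R)/5 = ⅗ - 2*R/5)
c(a, q) = 1 (c(a, q) = (a + q)/(a + q) = 1)
X = 909/5 (X = -112*(⅗ - ⅖*5) + 25 = -112*(⅗ - 2) + 25 = -112*(-7/5) + 25 = 784/5 + 25 = 909/5 ≈ 181.80)
43612/c(221, 137) - 34644/X = 43612/1 - 34644/909/5 = 43612*1 - 34644*5/909 = 43612 - 57740/303 = 13156696/303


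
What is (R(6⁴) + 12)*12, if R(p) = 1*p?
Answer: 15696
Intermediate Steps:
R(p) = p
(R(6⁴) + 12)*12 = (6⁴ + 12)*12 = (1296 + 12)*12 = 1308*12 = 15696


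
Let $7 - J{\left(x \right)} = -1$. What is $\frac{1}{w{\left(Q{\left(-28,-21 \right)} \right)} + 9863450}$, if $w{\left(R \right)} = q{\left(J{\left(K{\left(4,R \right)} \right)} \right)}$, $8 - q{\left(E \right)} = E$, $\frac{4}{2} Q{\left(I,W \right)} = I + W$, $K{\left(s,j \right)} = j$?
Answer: $\frac{1}{9863450} \approx 1.0138 \cdot 10^{-7}$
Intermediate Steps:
$J{\left(x \right)} = 8$ ($J{\left(x \right)} = 7 - -1 = 7 + 1 = 8$)
$Q{\left(I,W \right)} = \frac{I}{2} + \frac{W}{2}$ ($Q{\left(I,W \right)} = \frac{I + W}{2} = \frac{I}{2} + \frac{W}{2}$)
$q{\left(E \right)} = 8 - E$
$w{\left(R \right)} = 0$ ($w{\left(R \right)} = 8 - 8 = 0$)
$\frac{1}{w{\left(Q{\left(-28,-21 \right)} \right)} + 9863450} = \frac{1}{0 + 9863450} = \frac{1}{9863450}$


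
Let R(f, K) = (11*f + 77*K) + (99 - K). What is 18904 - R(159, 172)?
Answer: 3984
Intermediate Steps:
R(f, K) = 99 + 11*f + 76*K
18904 - R(159, 172) = 18904 - (99 + 11*159 + 76*172) = 18904 - (99 + 1749 + 13072) = 18904 - 1*14920 = 18904 - 14920 = 3984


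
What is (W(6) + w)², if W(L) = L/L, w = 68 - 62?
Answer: 49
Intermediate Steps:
w = 6
W(L) = 1
(W(6) + w)² = (1 + 6)² = 7² = 49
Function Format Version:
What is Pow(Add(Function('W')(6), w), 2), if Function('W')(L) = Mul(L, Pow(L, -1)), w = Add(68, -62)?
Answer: 49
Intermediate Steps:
w = 6
Function('W')(L) = 1
Pow(Add(Function('W')(6), w), 2) = Pow(Add(1, 6), 2) = Pow(7, 2) = 49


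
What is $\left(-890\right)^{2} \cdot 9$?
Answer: $7128900$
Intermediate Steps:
$\left(-890\right)^{2} \cdot 9 = 792100 \cdot 9 = 7128900$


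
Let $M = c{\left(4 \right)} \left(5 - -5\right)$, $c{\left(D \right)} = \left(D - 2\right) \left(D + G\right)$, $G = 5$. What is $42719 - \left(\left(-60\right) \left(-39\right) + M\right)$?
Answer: $40199$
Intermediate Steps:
$c{\left(D \right)} = \left(-2 + D\right) \left(5 + D\right)$ ($c{\left(D \right)} = \left(D - 2\right) \left(D + 5\right) = \left(-2 + D\right) \left(5 + D\right)$)
$M = 180$ ($M = \left(-10 + 4^{2} + 3 \cdot 4\right) \left(5 - -5\right) = \left(-10 + 16 + 12\right) \left(5 + 5\right) = 18 \cdot 10 = 180$)
$42719 - \left(\left(-60\right) \left(-39\right) + M\right) = 42719 - \left(\left(-60\right) \left(-39\right) + 180\right) = 42719 - \left(2340 + 180\right) = 42719 - 2520 = 40199$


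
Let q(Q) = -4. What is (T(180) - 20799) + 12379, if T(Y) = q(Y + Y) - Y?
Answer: -8604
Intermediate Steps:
T(Y) = -4 - Y
(T(180) - 20799) + 12379 = ((-4 - 1*180) - 20799) + 12379 = ((-4 - 180) - 20799) + 12379 = (-184 - 20799) + 12379 = -20983 + 12379 = -8604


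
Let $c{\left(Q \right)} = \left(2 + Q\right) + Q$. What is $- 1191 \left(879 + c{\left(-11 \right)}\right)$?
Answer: $-1023069$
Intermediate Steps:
$c{\left(Q \right)} = 2 + 2 Q$
$- 1191 \left(879 + c{\left(-11 \right)}\right) = - 1191 \left(879 + \left(2 + 2 \left(-11\right)\right)\right) = - 1191 \left(879 + \left(2 - 22\right)\right) = - 1191 \left(879 - 20\right) = \left(-1191\right) 859 = -1023069$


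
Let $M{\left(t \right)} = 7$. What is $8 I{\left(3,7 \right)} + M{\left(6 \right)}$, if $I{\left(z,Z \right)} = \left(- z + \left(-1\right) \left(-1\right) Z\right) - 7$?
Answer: $-17$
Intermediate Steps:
$I{\left(z,Z \right)} = -7 + Z - z$ ($I{\left(z,Z \right)} = \left(- z + 1 Z\right) - 7 = \left(- z + Z\right) - 7 = \left(Z - z\right) - 7 = -7 + Z - z$)
$8 I{\left(3,7 \right)} + M{\left(6 \right)} = 8 \left(-7 + 7 - 3\right) + 7 = 8 \left(-3\right) + 7 = -24 + 7 = -17$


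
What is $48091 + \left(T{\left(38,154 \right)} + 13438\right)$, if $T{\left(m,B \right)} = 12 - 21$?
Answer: $61520$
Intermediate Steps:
$T{\left(m,B \right)} = -9$ ($T{\left(m,B \right)} = 12 - 21 = -9$)
$48091 + \left(T{\left(38,154 \right)} + 13438\right) = 48091 + \left(-9 + 13438\right) = 48091 + 13429 = 61520$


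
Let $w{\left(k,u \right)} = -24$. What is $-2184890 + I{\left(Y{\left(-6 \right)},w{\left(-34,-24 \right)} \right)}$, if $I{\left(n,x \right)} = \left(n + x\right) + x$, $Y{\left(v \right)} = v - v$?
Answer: $-2184938$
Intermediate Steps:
$Y{\left(v \right)} = 0$
$I{\left(n,x \right)} = n + 2 x$
$-2184890 + I{\left(Y{\left(-6 \right)},w{\left(-34,-24 \right)} \right)} = -2184890 + \left(0 + 2 \left(-24\right)\right) = -2184890 + \left(0 - 48\right) = -2184890 - 48 = -2184938$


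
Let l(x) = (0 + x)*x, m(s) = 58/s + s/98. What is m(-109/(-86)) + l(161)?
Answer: 23854429237/918652 ≈ 25967.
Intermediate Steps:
m(s) = 58/s + s/98 (m(s) = 58/s + s*(1/98) = 58/s + s/98)
l(x) = x² (l(x) = x*x = x²)
m(-109/(-86)) + l(161) = (58/((-109/(-86))) + (-109/(-86))/98) + 161² = (58/((-109*(-1/86))) + (-109*(-1/86))/98) + 25921 = (58/(109/86) + (1/98)*(109/86)) + 25921 = (58*(86/109) + 109/8428) + 25921 = (4988/109 + 109/8428) + 25921 = 42050745/918652 + 25921 = 23854429237/918652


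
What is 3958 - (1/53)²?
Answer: 11118021/2809 ≈ 3958.0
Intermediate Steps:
3958 - (1/53)² = 3958 - 1*1/2809 = 3958 - 1/2809 = 11118021/2809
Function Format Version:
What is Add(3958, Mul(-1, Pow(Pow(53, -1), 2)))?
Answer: Rational(11118021, 2809) ≈ 3958.0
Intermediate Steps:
Add(3958, Mul(-1, Pow(Pow(53, -1), 2))) = Add(3958, Mul(-1, Pow(Rational(1, 53), 2))) = Add(3958, Mul(-1, Rational(1, 2809))) = Add(3958, Rational(-1, 2809)) = Rational(11118021, 2809)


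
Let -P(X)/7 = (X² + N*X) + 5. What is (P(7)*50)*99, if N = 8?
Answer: -3811500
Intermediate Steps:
P(X) = -35 - 56*X - 7*X² (P(X) = -7*((X² + 8*X) + 5) = -7*(5 + X² + 8*X) = -35 - 56*X - 7*X²)
(P(7)*50)*99 = ((-35 - 56*7 - 7*7²)*50)*99 = ((-35 - 392 - 7*49)*50)*99 = ((-35 - 392 - 343)*50)*99 = -770*50*99 = -38500*99 = -3811500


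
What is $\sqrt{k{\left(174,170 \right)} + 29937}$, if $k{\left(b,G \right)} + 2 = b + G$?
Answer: $\sqrt{30279} \approx 174.01$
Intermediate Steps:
$k{\left(b,G \right)} = -2 + G + b$ ($k{\left(b,G \right)} = -2 + \left(b + G\right) = -2 + \left(G + b\right) = -2 + G + b$)
$\sqrt{k{\left(174,170 \right)} + 29937} = \sqrt{\left(-2 + 170 + 174\right) + 29937} = \sqrt{342 + 29937} = \sqrt{30279}$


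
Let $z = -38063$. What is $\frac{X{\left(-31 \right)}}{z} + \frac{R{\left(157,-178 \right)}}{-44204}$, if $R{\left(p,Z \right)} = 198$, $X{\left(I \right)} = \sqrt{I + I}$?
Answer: $- \frac{99}{22102} - \frac{i \sqrt{62}}{38063} \approx -0.0044792 - 0.00020687 i$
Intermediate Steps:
$X{\left(I \right)} = \sqrt{2} \sqrt{I}$ ($X{\left(I \right)} = \sqrt{2 I} = \sqrt{2} \sqrt{I}$)
$\frac{X{\left(-31 \right)}}{z} + \frac{R{\left(157,-178 \right)}}{-44204} = \frac{\sqrt{2} \sqrt{-31}}{-38063} + \frac{198}{-44204} = \sqrt{2} i \sqrt{31} \left(- \frac{1}{38063}\right) + 198 \left(- \frac{1}{44204}\right) = i \sqrt{62} \left(- \frac{1}{38063}\right) - \frac{99}{22102} = - \frac{i \sqrt{62}}{38063} - \frac{99}{22102} = - \frac{99}{22102} - \frac{i \sqrt{62}}{38063}$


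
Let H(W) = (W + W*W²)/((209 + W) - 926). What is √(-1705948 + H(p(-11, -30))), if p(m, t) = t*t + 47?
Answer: √1050895369/23 ≈ 1409.5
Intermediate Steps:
p(m, t) = 47 + t² (p(m, t) = t² + 47 = 47 + t²)
H(W) = (W + W³)/(-717 + W)
√(-1705948 + H(p(-11, -30))) = √(-1705948 + ((47 + (-30)²) + (47 + (-30)²)³)/(-717 + (47 + (-30)²))) = √(-1705948 + ((47 + 900) + (47 + 900)³)/(-717 + (47 + 900))) = √(-1705948 + (947 + 947³)/(-717 + 947)) = √(-1705948 + (947 + 849278123)/230) = √(-1705948 + (1/230)*849279070) = √(-1705948 + 84927907/23) = √(45691103/23) = √1050895369/23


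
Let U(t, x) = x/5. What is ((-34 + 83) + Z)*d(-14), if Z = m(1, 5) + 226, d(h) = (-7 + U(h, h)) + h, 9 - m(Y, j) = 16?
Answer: -31892/5 ≈ -6378.4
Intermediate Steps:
m(Y, j) = -7 (m(Y, j) = 9 - 1*16 = 9 - 16 = -7)
U(t, x) = x/5 (U(t, x) = x*(⅕) = x/5)
d(h) = -7 + 6*h/5 (d(h) = (-7 + h/5) + h = -7 + 6*h/5)
Z = 219 (Z = -7 + 226 = 219)
((-34 + 83) + Z)*d(-14) = ((-34 + 83) + 219)*(-7 + (6/5)*(-14)) = (49 + 219)*(-7 - 84/5) = 268*(-119/5) = -31892/5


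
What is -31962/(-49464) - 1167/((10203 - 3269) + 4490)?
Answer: 4269575/7848288 ≈ 0.54401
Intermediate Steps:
-31962/(-49464) - 1167/((10203 - 3269) + 4490) = -31962*(-1/49464) - 1167/(6934 + 4490) = 5327/8244 - 1167/11424 = 5327/8244 - 1167*1/11424 = 5327/8244 - 389/3808 = 4269575/7848288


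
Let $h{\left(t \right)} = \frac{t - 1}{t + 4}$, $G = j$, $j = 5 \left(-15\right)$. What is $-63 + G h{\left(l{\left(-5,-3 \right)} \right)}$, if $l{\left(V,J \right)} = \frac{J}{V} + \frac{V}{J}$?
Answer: $- \frac{7347}{94} \approx -78.16$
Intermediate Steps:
$j = -75$
$G = -75$
$h{\left(t \right)} = \frac{-1 + t}{4 + t}$
$-63 + G h{\left(l{\left(-5,-3 \right)} \right)} = -63 - 75 \frac{-1 - \left(- \frac{5}{3} - \frac{3}{5}\right)}{4 - \left(- \frac{5}{3} - \frac{3}{5}\right)} = -63 - 75 \frac{-1 - - \frac{34}{15}}{4 - - \frac{34}{15}} = -63 - 75 \frac{-1 + \left(\frac{3}{5} + \frac{5}{3}\right)}{4 + \left(\frac{3}{5} + \frac{5}{3}\right)} = -63 - 75 \frac{-1 + \frac{34}{15}}{4 + \frac{34}{15}} = -63 - 75 \frac{1}{\frac{94}{15}} \cdot \frac{19}{15} = -63 - 75 \cdot \frac{15}{94} \cdot \frac{19}{15} = -63 - \frac{1425}{94} = - \frac{7347}{94}$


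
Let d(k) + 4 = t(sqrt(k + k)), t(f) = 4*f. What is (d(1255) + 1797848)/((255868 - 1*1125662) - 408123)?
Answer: -1797844/1277917 - 4*sqrt(2510)/1277917 ≈ -1.4070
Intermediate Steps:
d(k) = -4 + 4*sqrt(2)*sqrt(k) (d(k) = -4 + 4*sqrt(k + k) = -4 + 4*sqrt(2*k) = -4 + 4*(sqrt(2)*sqrt(k)) = -4 + 4*sqrt(2)*sqrt(k))
(d(1255) + 1797848)/((255868 - 1*1125662) - 408123) = ((-4 + 4*sqrt(2)*sqrt(1255)) + 1797848)/((255868 - 1*1125662) - 408123) = ((-4 + 4*sqrt(2510)) + 1797848)/((255868 - 1125662) - 408123) = (1797844 + 4*sqrt(2510))/(-869794 - 408123) = (1797844 + 4*sqrt(2510))/(-1277917) = (1797844 + 4*sqrt(2510))*(-1/1277917) = -1797844/1277917 - 4*sqrt(2510)/1277917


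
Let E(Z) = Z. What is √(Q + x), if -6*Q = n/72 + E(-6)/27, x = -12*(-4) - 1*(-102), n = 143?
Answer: √194019/36 ≈ 12.235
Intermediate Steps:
x = 150 (x = 48 + 102 = 150)
Q = -127/432 (Q = -(143/72 - 6/27)/6 = -(143*(1/72) - 6*1/27)/6 = -(143/72 - 2/9)/6 = -⅙*127/72 = -127/432 ≈ -0.29398)
√(Q + x) = √(-127/432 + 150) = √(64673/432) = √194019/36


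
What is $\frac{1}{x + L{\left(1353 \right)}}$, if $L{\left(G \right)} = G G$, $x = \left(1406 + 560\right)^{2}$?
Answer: $\frac{1}{5695765} \approx 1.7557 \cdot 10^{-7}$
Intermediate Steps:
$x = 3865156$ ($x = 1966^{2} = 3865156$)
$L{\left(G \right)} = G^{2}$
$\frac{1}{x + L{\left(1353 \right)}} = \frac{1}{3865156 + 1353^{2}} = \frac{1}{3865156 + 1830609} = \frac{1}{5695765}$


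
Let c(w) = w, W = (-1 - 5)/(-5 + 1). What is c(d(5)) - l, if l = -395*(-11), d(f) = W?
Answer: -8687/2 ≈ -4343.5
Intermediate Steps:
W = 3/2 (W = -6/(-4) = -6*(-¼) = 3/2 ≈ 1.5000)
d(f) = 3/2
l = 4345
c(d(5)) - l = 3/2 - 1*4345 = 3/2 - 4345 = -8687/2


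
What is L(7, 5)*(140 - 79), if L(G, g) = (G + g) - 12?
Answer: 0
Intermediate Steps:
L(G, g) = -12 + G + g
L(7, 5)*(140 - 79) = (-12 + 7 + 5)*(140 - 79) = 0*61 = 0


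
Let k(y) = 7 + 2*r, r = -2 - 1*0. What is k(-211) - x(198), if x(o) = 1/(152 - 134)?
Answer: 53/18 ≈ 2.9444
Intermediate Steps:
x(o) = 1/18
r = -2 (r = -2 + 0 = -2)
k(y) = 3 (k(y) = 7 + 2*(-2) = 7 - 4 = 3)
k(-211) - x(198) = 3 - 1*1/18 = 3 - 1/18 = 53/18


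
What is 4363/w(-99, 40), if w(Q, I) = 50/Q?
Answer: -431937/50 ≈ -8638.7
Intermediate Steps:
4363/w(-99, 40) = 4363/((50/(-99))) = 4363/((50*(-1/99))) = 4363/(-50/99) = 4363*(-99/50) = -431937/50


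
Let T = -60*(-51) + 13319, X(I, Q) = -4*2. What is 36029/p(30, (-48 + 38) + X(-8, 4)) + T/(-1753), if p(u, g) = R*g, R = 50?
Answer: -77899937/1577700 ≈ -49.376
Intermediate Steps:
X(I, Q) = -8
T = 16379 (T = 3060 + 13319 = 16379)
p(u, g) = 50*g
36029/p(30, (-48 + 38) + X(-8, 4)) + T/(-1753) = 36029/((50*((-48 + 38) - 8))) + 16379/(-1753) = 36029/((50*(-10 - 8))) + 16379*(-1/1753) = 36029/((50*(-18))) - 16379/1753 = 36029/(-900) - 16379/1753 = 36029*(-1/900) - 16379/1753 = -36029/900 - 16379/1753 = -77899937/1577700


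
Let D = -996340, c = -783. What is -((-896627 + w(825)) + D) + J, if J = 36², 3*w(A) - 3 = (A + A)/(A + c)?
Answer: 39779227/21 ≈ 1.8942e+6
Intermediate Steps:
w(A) = 1 + 2*A/(3*(-783 + A)) (w(A) = 1 + ((A + A)/(A - 783))/3 = 1 + ((2*A)/(-783 + A))/3 = 1 + (2*A/(-783 + A))/3 = 1 + 2*A/(3*(-783 + A)))
J = 1296
-((-896627 + w(825)) + D) + J = -((-896627 + (-2349 + 5*825)/(3*(-783 + 825))) - 996340) + 1296 = -((-896627 + (⅓)*(-2349 + 4125)/42) - 996340) + 1296 = -((-896627 + (⅓)*(1/42)*1776) - 996340) + 1296 = -((-896627 + 296/21) - 996340) + 1296 = -(-18828871/21 - 996340) + 1296 = -1*(-39752011/21) + 1296 = 39752011/21 + 1296 = 39779227/21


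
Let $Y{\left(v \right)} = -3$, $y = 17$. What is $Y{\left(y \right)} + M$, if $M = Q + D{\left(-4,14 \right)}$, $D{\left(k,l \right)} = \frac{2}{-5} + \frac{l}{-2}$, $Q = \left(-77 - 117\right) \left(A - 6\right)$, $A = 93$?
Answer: $- \frac{84442}{5} \approx -16888.0$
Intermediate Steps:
$Q = -16878$ ($Q = \left(-77 - 117\right) \left(93 - 6\right) = \left(-194\right) 87 = -16878$)
$D{\left(k,l \right)} = - \frac{2}{5} - \frac{l}{2}$ ($D{\left(k,l \right)} = 2 \left(- \frac{1}{5}\right) + l \left(- \frac{1}{2}\right) = - \frac{2}{5} - \frac{l}{2}$)
$M = - \frac{84427}{5}$ ($M = -16878 - \frac{37}{5} = - \frac{84427}{5} \approx -16885.0$)
$Y{\left(y \right)} + M = -3 - \frac{84427}{5} = - \frac{84442}{5}$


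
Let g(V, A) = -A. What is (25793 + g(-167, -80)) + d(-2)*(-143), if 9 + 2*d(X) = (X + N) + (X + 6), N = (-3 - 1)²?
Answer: 50459/2 ≈ 25230.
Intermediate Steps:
N = 16 (N = (-4)² = 16)
d(X) = 13/2 + X (d(X) = -9/2 + ((X + 16) + (X + 6))/2 = -9/2 + ((16 + X) + (6 + X))/2 = -9/2 + (22 + 2*X)/2 = -9/2 + (11 + X) = 13/2 + X)
(25793 + g(-167, -80)) + d(-2)*(-143) = (25793 - 1*(-80)) + (13/2 - 2)*(-143) = (25793 + 80) + (9/2)*(-143) = 25873 - 1287/2 = 50459/2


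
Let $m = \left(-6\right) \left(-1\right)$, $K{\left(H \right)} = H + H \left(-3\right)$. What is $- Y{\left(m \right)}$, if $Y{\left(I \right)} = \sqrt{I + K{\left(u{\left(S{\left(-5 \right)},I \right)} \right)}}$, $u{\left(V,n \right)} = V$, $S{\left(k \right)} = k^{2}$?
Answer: $- 2 i \sqrt{11} \approx - 6.6332 i$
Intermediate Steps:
$K{\left(H \right)} = - 2 H$ ($K{\left(H \right)} = H - 3 H = - 2 H$)
$m = 6$
$Y{\left(I \right)} = \sqrt{-50 + I}$ ($Y{\left(I \right)} = \sqrt{I - 2 \left(-5\right)^{2}} = \sqrt{I - 50} = \sqrt{-50 + I}$)
$- Y{\left(m \right)} = - \sqrt{-50 + 6} = - \sqrt{-44} = - 2 i \sqrt{11}$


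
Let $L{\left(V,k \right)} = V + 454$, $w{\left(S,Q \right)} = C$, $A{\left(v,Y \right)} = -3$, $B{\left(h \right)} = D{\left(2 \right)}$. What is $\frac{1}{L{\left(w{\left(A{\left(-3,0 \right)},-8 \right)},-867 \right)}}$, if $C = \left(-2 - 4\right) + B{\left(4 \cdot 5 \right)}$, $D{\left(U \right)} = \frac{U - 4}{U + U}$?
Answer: $\frac{2}{895} \approx 0.0022346$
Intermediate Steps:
$D{\left(U \right)} = \frac{-4 + U}{2 U}$
$B{\left(h \right)} = - \frac{1}{2}$ ($B{\left(h \right)} = \frac{-4 + 2}{2 \cdot 2} = \frac{1}{2} \cdot \frac{1}{2} \left(-2\right) = - \frac{1}{2}$)
$C = - \frac{13}{2}$ ($C = \left(-2 - 4\right) - \frac{1}{2} = -6 - \frac{1}{2} = - \frac{13}{2} \approx -6.5$)
$w{\left(S,Q \right)} = - \frac{13}{2}$
$L{\left(V,k \right)} = 454 + V$
$\frac{1}{L{\left(w{\left(A{\left(-3,0 \right)},-8 \right)},-867 \right)}} = \frac{1}{454 - \frac{13}{2}} = \frac{1}{\frac{895}{2}} = \frac{2}{895}$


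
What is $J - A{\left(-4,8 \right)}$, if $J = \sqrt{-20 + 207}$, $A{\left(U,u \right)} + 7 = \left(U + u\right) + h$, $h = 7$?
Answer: $-4 + \sqrt{187} \approx 9.6748$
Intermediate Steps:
$A{\left(U,u \right)} = U + u$ ($A{\left(U,u \right)} = -7 + \left(\left(U + u\right) + 7\right) = -7 + \left(7 + U + u\right) = U + u$)
$J = \sqrt{187} \approx 13.675$
$J - A{\left(-4,8 \right)} = \sqrt{187} - \left(-4 + 8\right) = \sqrt{187} - 4 = -4 + \sqrt{187}$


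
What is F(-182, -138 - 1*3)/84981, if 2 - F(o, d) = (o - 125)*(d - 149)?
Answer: -29676/28327 ≈ -1.0476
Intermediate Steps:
F(o, d) = 2 - (-149 + d)*(-125 + o) (F(o, d) = 2 - (o - 125)*(d - 149) = 2 - (-125 + o)*(-149 + d) = 2 - (-149 + d)*(-125 + o))
F(-182, -138 - 1*3)/84981 = (-18623 + 125*(-138 - 1*3) + 149*(-182) - 1*(-138 - 1*3)*(-182))/84981 = (-18623 + 125*(-138 - 3) - 27118 - 1*(-138 - 3)*(-182))*(1/84981) = (-18623 + 125*(-141) - 27118 - 1*(-141)*(-182))*(1/84981) = (-18623 - 17625 - 27118 - 25662)*(1/84981) = -89028*1/84981 = -29676/28327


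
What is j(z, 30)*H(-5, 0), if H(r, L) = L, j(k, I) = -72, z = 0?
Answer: 0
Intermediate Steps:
j(z, 30)*H(-5, 0) = -72*0 = 0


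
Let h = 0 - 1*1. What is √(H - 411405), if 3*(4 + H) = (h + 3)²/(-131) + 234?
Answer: I*√63529663191/393 ≈ 641.35*I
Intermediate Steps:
h = -1 (h = 0 - 1 = -1)
H = 29078/393 (H = -4 + ((-1 + 3)²/(-131) + 234)/3 = -4 + (-1/131*2² + 234)/3 = -4 + (-1/131*4 + 234)/3 = -4 + (-4/131 + 234)/3 = -4 + (⅓)*(30650/131) = -4 + 30650/393 = 29078/393 ≈ 73.990)
√(H - 411405) = √(29078/393 - 411405) = √(-161653087/393) = I*√63529663191/393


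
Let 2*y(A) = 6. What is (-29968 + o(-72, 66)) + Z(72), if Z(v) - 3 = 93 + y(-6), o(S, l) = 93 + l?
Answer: -29710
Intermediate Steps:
y(A) = 3 (y(A) = (1/2)*6 = 3)
Z(v) = 99 (Z(v) = 3 + (93 + 3) = 3 + 96 = 99)
(-29968 + o(-72, 66)) + Z(72) = (-29968 + (93 + 66)) + 99 = (-29968 + 159) + 99 = -29809 + 99 = -29710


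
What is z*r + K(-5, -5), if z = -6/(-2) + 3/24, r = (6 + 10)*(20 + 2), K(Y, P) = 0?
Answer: 1100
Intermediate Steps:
r = 352 (r = 16*22 = 352)
z = 25/8 (z = -6*(-½) + 3*(1/24) = 3 + ⅛ = 25/8 ≈ 3.1250)
z*r + K(-5, -5) = (25/8)*352 + 0 = 1100 + 0 = 1100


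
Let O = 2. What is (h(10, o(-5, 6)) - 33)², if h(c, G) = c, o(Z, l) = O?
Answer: 529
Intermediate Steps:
o(Z, l) = 2
(h(10, o(-5, 6)) - 33)² = (10 - 33)² = (-23)² = 529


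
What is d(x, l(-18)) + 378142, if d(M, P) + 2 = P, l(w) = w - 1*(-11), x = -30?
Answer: 378133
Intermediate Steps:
l(w) = 11 + w (l(w) = w + 11 = 11 + w)
d(M, P) = -2 + P
d(x, l(-18)) + 378142 = (-2 + (11 - 18)) + 378142 = (-2 - 7) + 378142 = -9 + 378142 = 378133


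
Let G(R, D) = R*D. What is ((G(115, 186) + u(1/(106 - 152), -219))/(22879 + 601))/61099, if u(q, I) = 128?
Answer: 10759/717302260 ≈ 1.4999e-5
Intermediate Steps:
G(R, D) = D*R
((G(115, 186) + u(1/(106 - 152), -219))/(22879 + 601))/61099 = ((186*115 + 128)/(22879 + 601))/61099 = ((21390 + 128)/23480)*(1/61099) = (21518*(1/23480))*(1/61099) = (10759/11740)*(1/61099) = 10759/717302260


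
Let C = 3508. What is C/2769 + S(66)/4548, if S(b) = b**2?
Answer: 2334679/1049451 ≈ 2.2247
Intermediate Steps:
C/2769 + S(66)/4548 = 3508/2769 + 66**2/4548 = 3508*(1/2769) + 4356*(1/4548) = 3508/2769 + 363/379 = 2334679/1049451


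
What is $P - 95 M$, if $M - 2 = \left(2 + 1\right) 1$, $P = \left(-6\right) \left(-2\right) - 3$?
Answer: $-466$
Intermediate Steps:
$P = 9$ ($P = 12 - 3 = 9$)
$M = 5$ ($M = 2 + \left(2 + 1\right) 1 = 2 + 3 \cdot 1 = 2 + 3 = 5$)
$P - 95 M = 9 - 475 = -466$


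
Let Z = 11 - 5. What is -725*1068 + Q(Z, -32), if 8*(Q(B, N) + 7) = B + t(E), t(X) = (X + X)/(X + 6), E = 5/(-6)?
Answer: -24003495/31 ≈ -7.7431e+5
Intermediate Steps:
Z = 6
E = -5/6 (E = 5*(-1/6) = -5/6 ≈ -0.83333)
t(X) = 2*X/(6 + X) (t(X) = (2*X)/(6 + X) = 2*X/(6 + X))
Q(B, N) = -873/124 + B/8 (Q(B, N) = -7 + (B + 2*(-5/6)/(6 - 5/6))/8 = -7 + (B + 2*(-5/6)/(31/6))/8 = -7 + (B + 2*(-5/6)*(6/31))/8 = -7 + (B - 10/31)/8 = -7 + (-10/31 + B)/8 = -7 + (-5/124 + B/8) = -873/124 + B/8)
-725*1068 + Q(Z, -32) = -725*1068 + (-873/124 + (1/8)*6) = -774300 + (-873/124 + 3/4) = -774300 - 195/31 = -24003495/31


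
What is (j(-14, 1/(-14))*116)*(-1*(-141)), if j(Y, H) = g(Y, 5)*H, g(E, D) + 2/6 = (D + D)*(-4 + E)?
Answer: 1474766/7 ≈ 2.1068e+5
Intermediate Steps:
g(E, D) = -1/3 + 2*D*(-4 + E) (g(E, D) = -1/3 + (D + D)*(-4 + E) = -1/3 + (2*D)*(-4 + E) = -1/3 + 2*D*(-4 + E))
j(Y, H) = H*(-121/3 + 10*Y) (j(Y, H) = (-1/3 - 8*5 + 2*5*Y)*H = (-1/3 - 40 + 10*Y)*H = (-121/3 + 10*Y)*H = H*(-121/3 + 10*Y))
(j(-14, 1/(-14))*116)*(-1*(-141)) = (((1/3)*(-121 + 30*(-14))/(-14))*116)*(-1*(-141)) = (((1/3)*(-1/14)*(-121 - 420))*116)*141 = (((1/3)*(-1/14)*(-541))*116)*141 = ((541/42)*116)*141 = (31378/21)*141 = 1474766/7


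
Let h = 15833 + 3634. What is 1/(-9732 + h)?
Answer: 1/9735 ≈ 0.00010272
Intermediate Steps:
h = 19467
1/(-9732 + h) = 1/(-9732 + 19467) = 1/9735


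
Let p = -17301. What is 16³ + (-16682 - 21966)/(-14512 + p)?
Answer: 130344696/31813 ≈ 4097.2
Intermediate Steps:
16³ + (-16682 - 21966)/(-14512 + p) = 16³ + (-16682 - 21966)/(-14512 - 17301) = 4096 - 38648/(-31813) = 4096 - 38648*(-1/31813) = 4096 + 38648/31813 = 130344696/31813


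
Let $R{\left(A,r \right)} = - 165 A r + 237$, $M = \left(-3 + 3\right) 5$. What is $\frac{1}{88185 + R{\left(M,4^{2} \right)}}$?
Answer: $\frac{1}{88422} \approx 1.1309 \cdot 10^{-5}$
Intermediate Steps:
$M = 0$ ($M = 0 \cdot 5 = 0$)
$R{\left(A,r \right)} = 237 - 165 A r$ ($R{\left(A,r \right)} = - 165 A r + 237 = 237 - 165 A r$)
$\frac{1}{88185 + R{\left(M,4^{2} \right)}} = \frac{1}{88185 + \left(237 - 0 \cdot 4^{2}\right)} = \frac{1}{88185 + \left(237 - 0 \cdot 16\right)} = \frac{1}{88185 + \left(237 + 0\right)} = \frac{1}{88185 + 237} = \frac{1}{88422}$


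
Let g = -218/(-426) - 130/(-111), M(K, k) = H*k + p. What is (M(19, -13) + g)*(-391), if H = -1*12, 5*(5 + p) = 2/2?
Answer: -785173747/13135 ≈ -59777.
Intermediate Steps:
p = -24/5 (p = -5 + (2/2)/5 = -5 + (2*(1/2))/5 = -5 + (1/5)*1 = -5 + 1/5 = -24/5 ≈ -4.8000)
H = -12
M(K, k) = -24/5 - 12*k (M(K, k) = -12*k - 24/5 = -24/5 - 12*k)
g = 4421/2627 (g = -218*(-1/426) - 130*(-1/111) = 109/213 + 130/111 = 4421/2627 ≈ 1.6829)
(M(19, -13) + g)*(-391) = ((-24/5 - 12*(-13)) + 4421/2627)*(-391) = ((-24/5 + 156) + 4421/2627)*(-391) = (756/5 + 4421/2627)*(-391) = (2008117/13135)*(-391) = -785173747/13135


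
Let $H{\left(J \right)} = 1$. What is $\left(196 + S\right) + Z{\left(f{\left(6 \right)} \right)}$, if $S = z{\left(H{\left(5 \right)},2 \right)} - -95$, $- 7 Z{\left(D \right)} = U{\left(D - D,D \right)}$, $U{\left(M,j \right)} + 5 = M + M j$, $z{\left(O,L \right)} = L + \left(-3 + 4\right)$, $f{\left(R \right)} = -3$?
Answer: $\frac{2063}{7} \approx 294.71$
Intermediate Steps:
$z{\left(O,L \right)} = 1 + L$ ($z{\left(O,L \right)} = L + 1 = 1 + L$)
$U{\left(M,j \right)} = -5 + M + M j$ ($U{\left(M,j \right)} = -5 + \left(M + M j\right) = -5 + M + M j$)
$Z{\left(D \right)} = \frac{5}{7}$ ($Z{\left(D \right)} = - \frac{-5 + \left(D - D\right) + \left(D - D\right) D}{7} = - \frac{-5 + 0 + 0 D}{7} = - \frac{-5 + 0 + 0}{7} = \left(- \frac{1}{7}\right) \left(-5\right) = \frac{5}{7}$)
$S = 98$ ($S = \left(1 + 2\right) - -95 = 3 + 95 = 98$)
$\left(196 + S\right) + Z{\left(f{\left(6 \right)} \right)} = \left(196 + 98\right) + \frac{5}{7} = 294 + \frac{5}{7} = \frac{2063}{7}$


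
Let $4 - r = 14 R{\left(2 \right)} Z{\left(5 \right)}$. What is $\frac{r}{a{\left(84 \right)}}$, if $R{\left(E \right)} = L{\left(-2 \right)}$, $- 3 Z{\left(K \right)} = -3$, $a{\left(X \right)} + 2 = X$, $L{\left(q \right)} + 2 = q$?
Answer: $\frac{30}{41} \approx 0.73171$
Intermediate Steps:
$L{\left(q \right)} = -2 + q$
$a{\left(X \right)} = -2 + X$
$Z{\left(K \right)} = 1$ ($Z{\left(K \right)} = \left(- \frac{1}{3}\right) \left(-3\right) = 1$)
$R{\left(E \right)} = -4$ ($R{\left(E \right)} = -2 - 2 = -4$)
$r = 60$ ($r = 4 - 14 \left(-4\right) 1 = 4 - \left(-56\right) 1 = 4 - -56 = 4 + 56 = 60$)
$\frac{r}{a{\left(84 \right)}} = \frac{60}{-2 + 84} = \frac{60}{82} = 60 \cdot \frac{1}{82} = \frac{30}{41}$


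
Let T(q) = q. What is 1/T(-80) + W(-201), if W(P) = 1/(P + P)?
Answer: -241/16080 ≈ -0.014988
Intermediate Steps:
W(P) = 1/(2*P)
1/T(-80) + W(-201) = 1/(-80) + (1/2)/(-201) = -1/80 + (1/2)*(-1/201) = -1/80 - 1/402 = -241/16080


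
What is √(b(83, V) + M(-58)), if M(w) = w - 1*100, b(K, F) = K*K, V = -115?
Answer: √6731 ≈ 82.043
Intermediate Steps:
b(K, F) = K²
M(w) = -100 + w (M(w) = w - 100 = -100 + w)
√(b(83, V) + M(-58)) = √(83² + (-100 - 58)) = √(6889 - 158) = √6731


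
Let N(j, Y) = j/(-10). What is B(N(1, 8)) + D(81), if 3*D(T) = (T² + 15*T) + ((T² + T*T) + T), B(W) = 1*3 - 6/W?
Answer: 7056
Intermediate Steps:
N(j, Y) = -j/10 (N(j, Y) = j*(-⅒) = -j/10)
B(W) = 3 - 6/W
D(T) = T² + 16*T/3 (D(T) = ((T² + 15*T) + ((T² + T*T) + T))/3 = ((T² + 15*T) + ((T² + T²) + T))/3 = ((T² + 15*T) + (2*T² + T))/3 = ((T² + 15*T) + (T + 2*T²))/3 = (3*T² + 16*T)/3 = T² + 16*T/3)
B(N(1, 8)) + D(81) = (3 - 6/((-⅒*1))) + (⅓)*81*(16 + 3*81) = (3 - 6/(-⅒)) + (⅓)*81*(16 + 243) = (3 - 6*(-10)) + (⅓)*81*259 = (3 + 60) + 6993 = 63 + 6993 = 7056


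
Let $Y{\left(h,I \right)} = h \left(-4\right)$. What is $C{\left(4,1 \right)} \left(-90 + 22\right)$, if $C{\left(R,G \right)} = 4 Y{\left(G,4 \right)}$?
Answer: $1088$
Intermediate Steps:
$Y{\left(h,I \right)} = - 4 h$
$C{\left(R,G \right)} = - 16 G$ ($C{\left(R,G \right)} = 4 \left(- 4 G\right) = - 16 G$)
$C{\left(4,1 \right)} \left(-90 + 22\right) = \left(-16\right) 1 \left(-90 + 22\right) = \left(-16\right) \left(-68\right) = 1088$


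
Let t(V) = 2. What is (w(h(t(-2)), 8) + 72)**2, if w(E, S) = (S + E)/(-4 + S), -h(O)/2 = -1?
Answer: 22201/4 ≈ 5550.3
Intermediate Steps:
h(O) = 2 (h(O) = -2*(-1) = 2)
w(E, S) = (E + S)/(-4 + S)
(w(h(t(-2)), 8) + 72)**2 = ((2 + 8)/(-4 + 8) + 72)**2 = (10/4 + 72)**2 = ((1/4)*10 + 72)**2 = (5/2 + 72)**2 = (149/2)**2 = 22201/4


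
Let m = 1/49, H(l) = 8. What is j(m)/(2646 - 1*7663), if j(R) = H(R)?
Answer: -8/5017 ≈ -0.0015946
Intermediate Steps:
m = 1/49 ≈ 0.020408
j(R) = 8
j(m)/(2646 - 1*7663) = 8/(2646 - 1*7663) = 8/(2646 - 7663) = 8/(-5017) = 8*(-1/5017) = -8/5017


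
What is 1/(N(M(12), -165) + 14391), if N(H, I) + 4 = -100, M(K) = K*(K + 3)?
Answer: 1/14287 ≈ 6.9994e-5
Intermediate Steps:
M(K) = K*(3 + K)
N(H, I) = -104 (N(H, I) = -4 - 100 = -104)
1/(N(M(12), -165) + 14391) = 1/(-104 + 14391) = 1/14287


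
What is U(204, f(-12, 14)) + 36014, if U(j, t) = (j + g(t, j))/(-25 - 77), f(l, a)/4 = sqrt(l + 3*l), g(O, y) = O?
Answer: 36012 - 8*I*sqrt(3)/51 ≈ 36012.0 - 0.27169*I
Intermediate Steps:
f(l, a) = 8*sqrt(l) (f(l, a) = 4*sqrt(l + 3*l) = 4*sqrt(4*l) = 4*(2*sqrt(l)) = 8*sqrt(l))
U(j, t) = -j/102 - t/102 (U(j, t) = (j + t)/(-25 - 77) = (j + t)/(-102) = (j + t)*(-1/102) = -j/102 - t/102)
U(204, f(-12, 14)) + 36014 = (-1/102*204 - 4*sqrt(-12)/51) + 36014 = (-2 - 4*2*I*sqrt(3)/51) + 36014 = (-2 - 8*I*sqrt(3)/51) + 36014 = 36012 - 8*I*sqrt(3)/51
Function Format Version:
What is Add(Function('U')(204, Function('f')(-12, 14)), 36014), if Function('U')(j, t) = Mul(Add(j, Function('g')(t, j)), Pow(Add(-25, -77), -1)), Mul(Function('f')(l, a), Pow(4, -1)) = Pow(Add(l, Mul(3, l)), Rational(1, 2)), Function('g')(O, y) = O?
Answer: Add(36012, Mul(Rational(-8, 51), I, Pow(3, Rational(1, 2)))) ≈ Add(36012., Mul(-0.27169, I))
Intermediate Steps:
Function('f')(l, a) = Mul(8, Pow(l, Rational(1, 2))) (Function('f')(l, a) = Mul(4, Pow(Add(l, Mul(3, l)), Rational(1, 2))) = Mul(4, Pow(Mul(4, l), Rational(1, 2))) = Mul(4, Mul(2, Pow(l, Rational(1, 2)))) = Mul(8, Pow(l, Rational(1, 2))))
Function('U')(j, t) = Add(Mul(Rational(-1, 102), j), Mul(Rational(-1, 102), t)) (Function('U')(j, t) = Mul(Add(j, t), Pow(Add(-25, -77), -1)) = Mul(Add(j, t), Pow(-102, -1)) = Mul(Add(j, t), Rational(-1, 102)) = Add(Mul(Rational(-1, 102), j), Mul(Rational(-1, 102), t)))
Add(Function('U')(204, Function('f')(-12, 14)), 36014) = Add(Add(Mul(Rational(-1, 102), 204), Mul(Rational(-1, 102), Mul(8, Pow(-12, Rational(1, 2))))), 36014) = Add(Add(-2, Mul(Rational(-1, 102), Mul(8, Mul(2, I, Pow(3, Rational(1, 2)))))), 36014) = Add(Add(-2, Mul(Rational(-1, 102), Mul(16, I, Pow(3, Rational(1, 2))))), 36014) = Add(Add(-2, Mul(Rational(-8, 51), I, Pow(3, Rational(1, 2)))), 36014) = Add(36012, Mul(Rational(-8, 51), I, Pow(3, Rational(1, 2))))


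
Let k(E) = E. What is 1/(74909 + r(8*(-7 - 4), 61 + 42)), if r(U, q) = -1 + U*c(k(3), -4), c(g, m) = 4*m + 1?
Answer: 1/76228 ≈ 1.3119e-5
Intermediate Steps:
c(g, m) = 1 + 4*m
r(U, q) = -1 - 15*U (r(U, q) = -1 + U*(1 + 4*(-4)) = -1 + U*(1 - 16) = -1 + U*(-15) = -1 - 15*U)
1/(74909 + r(8*(-7 - 4), 61 + 42)) = 1/(74909 + (-1 - 120*(-7 - 4))) = 1/(74909 + (-1 - 120*(-11))) = 1/(74909 + (-1 - 15*(-88))) = 1/(74909 + (-1 + 1320)) = 1/(74909 + 1319) = 1/76228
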